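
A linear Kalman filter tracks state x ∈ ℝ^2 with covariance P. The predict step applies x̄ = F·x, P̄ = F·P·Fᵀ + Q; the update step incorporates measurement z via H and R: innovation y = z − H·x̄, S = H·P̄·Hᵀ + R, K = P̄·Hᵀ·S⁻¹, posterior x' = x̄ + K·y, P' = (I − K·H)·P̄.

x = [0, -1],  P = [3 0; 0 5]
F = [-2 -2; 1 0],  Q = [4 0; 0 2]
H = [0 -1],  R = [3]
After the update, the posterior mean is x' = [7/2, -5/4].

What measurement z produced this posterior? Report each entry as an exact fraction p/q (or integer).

z = [2]

x̄ = F·x = [2, 0]
P̄ = F·P·Fᵀ + Q = [36 -6; -6 5]
S = H·P̄·Hᵀ + R = [8]
K = P̄·Hᵀ·S⁻¹ = [3/4; -5/8]
x' − x̄ = [3/2, -5/4] = K·y
y = (KᵀK)⁻¹·Kᵀ·(x' − x̄) = [2]
z = y + H·x̄ = [2] + [0] = [2]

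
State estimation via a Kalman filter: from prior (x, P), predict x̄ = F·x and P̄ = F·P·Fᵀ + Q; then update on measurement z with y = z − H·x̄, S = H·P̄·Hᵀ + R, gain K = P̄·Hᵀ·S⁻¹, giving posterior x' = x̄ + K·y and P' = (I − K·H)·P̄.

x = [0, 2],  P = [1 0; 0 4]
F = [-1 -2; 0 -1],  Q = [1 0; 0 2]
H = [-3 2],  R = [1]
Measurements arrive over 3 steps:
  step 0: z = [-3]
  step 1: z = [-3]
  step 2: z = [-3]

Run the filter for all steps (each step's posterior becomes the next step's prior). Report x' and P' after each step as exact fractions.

step 0: x̄ = F·x = [-4, -2]
step 0: P̄ = F·P·Fᵀ + Q = [18 8; 8 6]
step 0: y = z − H·x̄ = [-11]
step 0: S = H·P̄·Hᵀ + R = [91]
step 0: K = P̄·Hᵀ·S⁻¹ = [-38/91; -12/91]
step 0: x' = x̄ + K·y = [54/91, -50/91]
step 0: P' = (I − K·H)·P̄ = [194/91 272/91; 272/91 402/91]
step 1: x̄ = F·x = [46/91, 50/91]
step 1: P̄ = F·P·Fᵀ + Q = [2981/91 1076/91; 1076/91 584/91]
step 1: y = z − H·x̄ = [-235/91]
step 1: S = H·P̄·Hᵀ + R = [16344/91]
step 1: K = P̄·Hᵀ·S⁻¹ = [-6791/16344; -515/4086]
step 1: x' = x̄ + K·y = [25799/16344, 3575/4086]
step 1: P' = (I − K·H)·P̄ = [28613/16344 9881/4086; 9881/4086 7282/2043]
step 2: x̄ = F·x = [-18133/5448, -3575/4086]
step 2: P̄ = F·P·Fᵀ + Q = [48453/1816 13003/1362; 13003/1362 11368/2043]
step 2: y = z − H·x̄ = [-183629/16344]
step 2: S = H·P̄·Hᵀ + R = [2432381/16344]
step 2: K = P̄·Hᵀ·S⁻¹ = [-996159/2432381; -286220/2432381]
step 2: x' = x̄ + K·y = [3096218/2432381, 1087570/2432381]
step 2: P' = (I − K·H)·P̄ = [4183349/2432381 5776944/2432381; 5776944/2432381 8522306/2432381]

step 0: x' = [54/91, -50/91], P' = [194/91 272/91; 272/91 402/91]
step 1: x' = [25799/16344, 3575/4086], P' = [28613/16344 9881/4086; 9881/4086 7282/2043]
step 2: x' = [3096218/2432381, 1087570/2432381], P' = [4183349/2432381 5776944/2432381; 5776944/2432381 8522306/2432381]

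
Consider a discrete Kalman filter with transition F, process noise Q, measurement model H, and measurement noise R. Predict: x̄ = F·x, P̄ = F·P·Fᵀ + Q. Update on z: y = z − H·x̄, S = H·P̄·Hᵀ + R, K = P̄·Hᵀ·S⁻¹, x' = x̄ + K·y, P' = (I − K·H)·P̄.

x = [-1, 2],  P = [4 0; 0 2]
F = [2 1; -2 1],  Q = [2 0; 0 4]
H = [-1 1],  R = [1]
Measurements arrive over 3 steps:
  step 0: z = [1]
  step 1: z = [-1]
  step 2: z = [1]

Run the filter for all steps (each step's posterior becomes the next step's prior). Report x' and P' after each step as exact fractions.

step 0: x̄ = F·x = [0, 4]
step 0: P̄ = F·P·Fᵀ + Q = [20 -14; -14 22]
step 0: y = z − H·x̄ = [-3]
step 0: S = H·P̄·Hᵀ + R = [71]
step 0: K = P̄·Hᵀ·S⁻¹ = [-34/71; 36/71]
step 0: x' = x̄ + K·y = [102/71, 176/71]
step 0: P' = (I − K·H)·P̄ = [264/71 230/71; 230/71 266/71]
step 1: x̄ = F·x = [380/71, -28/71]
step 1: P̄ = F·P·Fᵀ + Q = [2384/71 -790/71; -790/71 686/71]
step 1: y = z − H·x̄ = [337/71]
step 1: S = H·P̄·Hᵀ + R = [4721/71]
step 1: K = P̄·Hᵀ·S⁻¹ = [-3174/4721; 1476/4721]
step 1: x' = x̄ + K·y = [10202/4721, 5144/4721]
step 1: P' = (I − K·H)·P̄ = [16628/4721 13454/4721; 13454/4721 14930/4721]
step 2: x̄ = F·x = [25548/4721, -15260/4721]
step 2: P̄ = F·P·Fᵀ + Q = [144700/4721 -51582/4721; -51582/4721 46510/4721]
step 2: y = z − H·x̄ = [45529/4721]
step 2: S = H·P̄·Hᵀ + R = [299095/4721]
step 2: K = P̄·Hᵀ·S⁻¹ = [-196282/299095; 98092/299095]
step 2: x' = x̄ + K·y = [-274358/299095, -20792/299095]
step 2: P' = (I − K·H)·P̄ = [1006656/299095 810374/299095; 810374/299095 908466/299095]

step 0: x' = [102/71, 176/71], P' = [264/71 230/71; 230/71 266/71]
step 1: x' = [10202/4721, 5144/4721], P' = [16628/4721 13454/4721; 13454/4721 14930/4721]
step 2: x' = [-274358/299095, -20792/299095], P' = [1006656/299095 810374/299095; 810374/299095 908466/299095]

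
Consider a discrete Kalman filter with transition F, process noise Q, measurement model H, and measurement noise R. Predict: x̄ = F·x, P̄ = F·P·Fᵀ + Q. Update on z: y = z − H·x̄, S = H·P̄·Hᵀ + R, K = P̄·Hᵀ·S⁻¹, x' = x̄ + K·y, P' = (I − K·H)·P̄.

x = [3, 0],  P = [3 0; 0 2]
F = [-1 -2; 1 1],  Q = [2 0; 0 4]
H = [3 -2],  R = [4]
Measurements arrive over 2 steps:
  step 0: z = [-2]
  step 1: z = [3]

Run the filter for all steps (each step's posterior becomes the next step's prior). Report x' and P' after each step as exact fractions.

step 0: x' = [-34/241, 216/241], P' = [324/241 380/241; 380/241 648/241]
step 1: x' = [7449/14855, -31046/44565], P' = [18884/14855 21568/14855; 21568/14855 110728/44565]

step 0: x̄ = F·x = [-3, 3]
step 0: P̄ = F·P·Fᵀ + Q = [13 -7; -7 9]
step 0: y = z − H·x̄ = [13]
step 0: S = H·P̄·Hᵀ + R = [241]
step 0: K = P̄·Hᵀ·S⁻¹ = [53/241; -39/241]
step 0: x' = x̄ + K·y = [-34/241, 216/241]
step 0: P' = (I − K·H)·P̄ = [324/241 380/241; 380/241 648/241]
step 1: x̄ = F·x = [-398/241, 182/241]
step 1: P̄ = F·P·Fᵀ + Q = [4918/241 -2760/241; -2760/241 2696/241]
step 1: y = z − H·x̄ = [2281/241]
step 1: S = H·P̄·Hᵀ + R = [89130/241]
step 1: K = P̄·Hᵀ·S⁻¹ = [3379/14855; -6836/44565]
step 1: x' = x̄ + K·y = [7449/14855, -31046/44565]
step 1: P' = (I − K·H)·P̄ = [18884/14855 21568/14855; 21568/14855 110728/44565]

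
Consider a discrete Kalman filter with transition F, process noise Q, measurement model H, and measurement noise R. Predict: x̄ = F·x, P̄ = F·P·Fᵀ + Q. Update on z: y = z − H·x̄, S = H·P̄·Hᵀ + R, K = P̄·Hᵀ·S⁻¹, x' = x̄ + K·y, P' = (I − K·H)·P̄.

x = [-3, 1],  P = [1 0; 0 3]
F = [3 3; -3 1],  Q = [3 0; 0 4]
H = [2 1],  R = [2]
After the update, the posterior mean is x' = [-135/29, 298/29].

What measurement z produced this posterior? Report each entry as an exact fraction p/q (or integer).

x̄ = F·x = [-6, 10]
P̄ = F·P·Fᵀ + Q = [39 0; 0 16]
S = H·P̄·Hᵀ + R = [174]
K = P̄·Hᵀ·S⁻¹ = [13/29; 8/87]
x' − x̄ = [39/29, 8/29] = K·y
y = (KᵀK)⁻¹·Kᵀ·(x' − x̄) = [3]
z = y + H·x̄ = [3] + [-2] = [1]

z = [1]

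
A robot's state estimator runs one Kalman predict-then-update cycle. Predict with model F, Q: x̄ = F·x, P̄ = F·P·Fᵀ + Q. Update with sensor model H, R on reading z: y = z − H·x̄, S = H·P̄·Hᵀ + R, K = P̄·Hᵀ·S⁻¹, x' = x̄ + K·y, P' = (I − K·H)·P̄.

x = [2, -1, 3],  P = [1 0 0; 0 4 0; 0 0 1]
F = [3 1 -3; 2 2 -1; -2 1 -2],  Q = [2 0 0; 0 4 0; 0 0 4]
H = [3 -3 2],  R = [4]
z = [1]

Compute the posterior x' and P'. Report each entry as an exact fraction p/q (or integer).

x' = [212/179, -563/179, -1137/179]
P' = [3455/179 3391/179 -38/179; 3391/179 4331/179 1386/179; -38/179 1386/179 2188/179]

x̄ = F·x = [-4, -1, -11]
P̄ = F·P·Fᵀ + Q = [24 17 4; 17 25 6; 4 6 16]
y = z − H·x̄ = [32]
S = H·P̄·Hᵀ + R = [179]
K = P̄·Hᵀ·S⁻¹ = [29/179; -12/179; 26/179]
x' = x̄ + K·y = [212/179, -563/179, -1137/179]
P' = (I − K·H)·P̄ = [3455/179 3391/179 -38/179; 3391/179 4331/179 1386/179; -38/179 1386/179 2188/179]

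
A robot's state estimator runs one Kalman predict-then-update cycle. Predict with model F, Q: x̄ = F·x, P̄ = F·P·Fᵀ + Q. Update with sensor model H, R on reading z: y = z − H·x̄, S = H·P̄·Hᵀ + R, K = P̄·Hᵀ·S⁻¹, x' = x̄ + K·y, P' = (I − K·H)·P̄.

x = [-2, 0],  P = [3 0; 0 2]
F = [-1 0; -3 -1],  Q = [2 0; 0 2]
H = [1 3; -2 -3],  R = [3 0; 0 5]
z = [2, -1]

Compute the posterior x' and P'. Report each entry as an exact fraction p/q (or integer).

x̄ = F·x = [2, 6]
P̄ = F·P·Fᵀ + Q = [5 9; 9 31]
y = z − H·x̄ = [-18, 21]
S = H·P̄·Hᵀ + R = [341 -370; -370 412]
K = P̄·Hᵀ·S⁻¹ = [-253/1796 -777/3592; 477/1796 -111/3592]
x' = x̄ + K·y = [-25/3592, 2049/3592]
P' = (I − K·H)·P̄ = [5403/3592 -2307/3592; -2307/3592 1723/3592]

x' = [-25/3592, 2049/3592]
P' = [5403/3592 -2307/3592; -2307/3592 1723/3592]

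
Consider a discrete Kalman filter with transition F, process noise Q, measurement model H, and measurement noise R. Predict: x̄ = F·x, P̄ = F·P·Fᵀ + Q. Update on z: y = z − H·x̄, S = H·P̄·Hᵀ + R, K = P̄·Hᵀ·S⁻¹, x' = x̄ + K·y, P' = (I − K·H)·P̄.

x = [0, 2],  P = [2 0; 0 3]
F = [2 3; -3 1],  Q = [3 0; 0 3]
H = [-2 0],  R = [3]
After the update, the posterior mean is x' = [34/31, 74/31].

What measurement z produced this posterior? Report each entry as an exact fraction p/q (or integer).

x̄ = F·x = [6, 2]
P̄ = F·P·Fᵀ + Q = [38 -3; -3 24]
S = H·P̄·Hᵀ + R = [155]
K = P̄·Hᵀ·S⁻¹ = [-76/155; 6/155]
x' − x̄ = [-152/31, 12/31] = K·y
y = (KᵀK)⁻¹·Kᵀ·(x' − x̄) = [10]
z = y + H·x̄ = [10] + [-12] = [-2]

z = [-2]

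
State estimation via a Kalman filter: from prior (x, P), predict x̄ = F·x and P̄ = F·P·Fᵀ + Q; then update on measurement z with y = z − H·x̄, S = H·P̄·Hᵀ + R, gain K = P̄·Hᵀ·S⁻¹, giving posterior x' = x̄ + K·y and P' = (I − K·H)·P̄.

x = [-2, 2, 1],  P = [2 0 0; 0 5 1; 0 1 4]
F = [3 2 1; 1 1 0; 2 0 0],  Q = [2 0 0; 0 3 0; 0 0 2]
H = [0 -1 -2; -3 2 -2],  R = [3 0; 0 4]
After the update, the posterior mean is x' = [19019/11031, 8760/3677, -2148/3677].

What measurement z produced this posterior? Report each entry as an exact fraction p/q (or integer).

x̄ = F·x = [-1, 0, -4]
P̄ = F·P·Fᵀ + Q = [48 17 12; 17 10 4; 12 4 10]
S = H·P̄·Hᵀ + R = [69 135; 135 424]
K = P̄·Hᵀ·S⁻¹ = [706/11031 -1237/3677; -789/3677 -87/3677; -1232/3677 -24/3677]
x' − x̄ = [30050/11031, 8760/3677, 12560/3677] = K·y
y = (KᵀK)⁻¹·Kᵀ·(x' − x̄) = [-10, -10]
z = y + H·x̄ = [-10, -10] + [8, 11] = [-2, 1]

z = [-2, 1]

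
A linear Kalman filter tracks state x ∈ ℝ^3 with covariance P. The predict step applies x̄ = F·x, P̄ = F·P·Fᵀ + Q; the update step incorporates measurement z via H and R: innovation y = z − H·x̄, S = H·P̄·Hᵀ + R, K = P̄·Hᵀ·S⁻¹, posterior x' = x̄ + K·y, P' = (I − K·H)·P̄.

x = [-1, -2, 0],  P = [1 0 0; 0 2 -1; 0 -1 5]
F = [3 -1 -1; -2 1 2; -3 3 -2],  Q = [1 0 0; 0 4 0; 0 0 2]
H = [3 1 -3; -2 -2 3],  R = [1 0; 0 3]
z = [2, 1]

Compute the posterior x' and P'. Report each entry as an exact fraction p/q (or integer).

x̄ = F·x = [-1, 0, -3]
P̄ = F·P·Fᵀ + Q = [15 -15 -4; -15 26 -12; -4 -12 61]
y = z − H·x̄ = [-4, 8]
S = H·P̄·Hᵀ + R = [765 -739; -739 788]
K = P̄·Hᵀ·S⁻¹ = [24228/56699 21858/56699; -29466/56699 -31807/56699; -4231/56699 11502/56699]
x' = x̄ + K·y = [21253/56699, -136592/56699, -61157/56699]
P' = (I − K·H)·P̄ = [95205/56699 5403/56699 88930/56699; 5403/56699 130290/56699 58655/56699; 88930/56699 58655/56699 109892/56699]

x' = [21253/56699, -136592/56699, -61157/56699]
P' = [95205/56699 5403/56699 88930/56699; 5403/56699 130290/56699 58655/56699; 88930/56699 58655/56699 109892/56699]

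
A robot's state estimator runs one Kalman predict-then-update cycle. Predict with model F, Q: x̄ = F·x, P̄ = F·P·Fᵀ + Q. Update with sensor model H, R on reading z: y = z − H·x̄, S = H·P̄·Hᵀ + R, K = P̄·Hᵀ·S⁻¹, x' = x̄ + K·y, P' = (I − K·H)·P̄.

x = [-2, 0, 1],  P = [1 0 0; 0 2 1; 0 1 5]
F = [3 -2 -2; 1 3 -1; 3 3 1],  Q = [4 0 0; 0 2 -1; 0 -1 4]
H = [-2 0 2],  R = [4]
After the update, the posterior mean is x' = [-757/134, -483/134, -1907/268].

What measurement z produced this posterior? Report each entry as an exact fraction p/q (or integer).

x̄ = F·x = [-8, -3, -5]
P̄ = F·P·Fᵀ + Q = [49 -3 -21; -3 20 15; -21 15 42]
S = H·P̄·Hᵀ + R = [536]
K = P̄·Hᵀ·S⁻¹ = [-35/134; 9/134; 63/268]
x' − x̄ = [315/134, -81/134, -567/268] = K·y
y = (KᵀK)⁻¹·Kᵀ·(x' − x̄) = [-9]
z = y + H·x̄ = [-9] + [6] = [-3]

z = [-3]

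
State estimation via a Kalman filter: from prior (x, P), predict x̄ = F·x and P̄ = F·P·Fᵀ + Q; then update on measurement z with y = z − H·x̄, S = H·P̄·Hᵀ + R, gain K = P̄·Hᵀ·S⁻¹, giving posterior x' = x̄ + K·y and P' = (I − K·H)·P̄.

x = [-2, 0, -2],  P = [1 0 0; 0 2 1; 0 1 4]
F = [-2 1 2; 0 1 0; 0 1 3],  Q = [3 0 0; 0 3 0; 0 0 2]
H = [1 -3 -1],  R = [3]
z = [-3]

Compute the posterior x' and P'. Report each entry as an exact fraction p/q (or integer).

x̄ = F·x = [0, 0, -6]
P̄ = F·P·Fᵀ + Q = [29 4 31; 4 5 5; 31 5 46]
y = z − H·x̄ = [-9]
S = H·P̄·Hᵀ + R = [67]
K = P̄·Hᵀ·S⁻¹ = [-14/67; -16/67; -30/67]
x' = x̄ + K·y = [126/67, 144/67, -132/67]
P' = (I − K·H)·P̄ = [1747/67 44/67 1657/67; 44/67 79/67 -145/67; 1657/67 -145/67 2182/67]

x' = [126/67, 144/67, -132/67]
P' = [1747/67 44/67 1657/67; 44/67 79/67 -145/67; 1657/67 -145/67 2182/67]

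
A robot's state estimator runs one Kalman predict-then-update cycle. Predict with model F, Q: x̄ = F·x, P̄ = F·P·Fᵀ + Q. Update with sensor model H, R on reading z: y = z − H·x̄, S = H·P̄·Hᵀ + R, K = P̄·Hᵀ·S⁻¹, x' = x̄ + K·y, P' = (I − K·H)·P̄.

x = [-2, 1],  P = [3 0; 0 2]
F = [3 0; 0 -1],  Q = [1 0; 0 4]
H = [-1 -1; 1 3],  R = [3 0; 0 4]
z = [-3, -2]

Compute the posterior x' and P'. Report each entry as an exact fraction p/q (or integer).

x' = [1520/533, -56/41]
P' = [2772/533 -84/41; -84/41 48/41]

x̄ = F·x = [-6, -1]
P̄ = F·P·Fᵀ + Q = [28 0; 0 6]
y = z − H·x̄ = [-10, 7]
S = H·P̄·Hᵀ + R = [37 -46; -46 86]
K = P̄·Hᵀ·S⁻¹ = [-560/533 -126/533; 12/41 15/41]
x' = x̄ + K·y = [1520/533, -56/41]
P' = (I − K·H)·P̄ = [2772/533 -84/41; -84/41 48/41]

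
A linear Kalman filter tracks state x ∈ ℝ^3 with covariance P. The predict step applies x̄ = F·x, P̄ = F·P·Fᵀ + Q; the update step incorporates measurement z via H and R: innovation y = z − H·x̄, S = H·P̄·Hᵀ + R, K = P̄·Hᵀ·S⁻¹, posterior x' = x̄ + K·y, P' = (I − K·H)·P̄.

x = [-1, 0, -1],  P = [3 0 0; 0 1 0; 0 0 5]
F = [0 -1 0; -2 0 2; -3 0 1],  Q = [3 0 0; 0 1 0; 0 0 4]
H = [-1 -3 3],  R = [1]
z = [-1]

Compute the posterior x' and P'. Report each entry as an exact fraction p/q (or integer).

x̄ = F·x = [0, 0, 2]
P̄ = F·P·Fᵀ + Q = [4 0 0; 0 33 28; 0 28 36]
y = z − H·x̄ = [-7]
S = H·P̄·Hᵀ + R = [122]
K = P̄·Hᵀ·S⁻¹ = [-2/61; -15/122; 12/61]
x' = x̄ + K·y = [14/61, 105/122, 38/61]
P' = (I − K·H)·P̄ = [236/61 -30/61 48/61; -30/61 3801/122 1888/61; 48/61 1888/61 1908/61]

x' = [14/61, 105/122, 38/61]
P' = [236/61 -30/61 48/61; -30/61 3801/122 1888/61; 48/61 1888/61 1908/61]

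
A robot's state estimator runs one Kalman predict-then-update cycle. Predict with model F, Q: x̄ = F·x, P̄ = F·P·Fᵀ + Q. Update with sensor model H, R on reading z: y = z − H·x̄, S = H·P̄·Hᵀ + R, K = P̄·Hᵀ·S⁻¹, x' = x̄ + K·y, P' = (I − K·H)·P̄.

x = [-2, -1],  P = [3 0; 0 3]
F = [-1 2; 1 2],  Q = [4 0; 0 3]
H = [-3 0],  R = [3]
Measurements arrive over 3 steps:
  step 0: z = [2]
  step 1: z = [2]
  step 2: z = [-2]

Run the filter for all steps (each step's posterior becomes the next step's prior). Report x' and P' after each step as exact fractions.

step 0: x̄ = F·x = [0, -4]
step 0: P̄ = F·P·Fᵀ + Q = [19 9; 9 18]
step 0: y = z − H·x̄ = [2]
step 0: S = H·P̄·Hᵀ + R = [174]
step 0: K = P̄·Hᵀ·S⁻¹ = [-19/58; -9/58]
step 0: x' = x̄ + K·y = [-19/29, -125/29]
step 0: P' = (I − K·H)·P̄ = [19/58 9/58; 9/58 801/58]
step 1: x̄ = F·x = [-231/29, -269/29]
step 1: P̄ = F·P·Fᵀ + Q = [3419/58 3185/58; 3185/58 3433/58]
step 1: y = z − H·x̄ = [-635/29]
step 1: S = H·P̄·Hᵀ + R = [30945/58]
step 1: K = P̄·Hᵀ·S⁻¹ = [-3419/10315; -637/2063]
step 1: x' = x̄ + K·y = [-1460/2063, -5188/2063]
step 1: P' = (I − K·H)·P̄ = [3419/10315 637/2063; 637/2063 17168/2063]
step 2: x̄ = F·x = [-8916/2063, -11836/2063]
step 2: P̄ = F·P·Fᵀ + Q = [375299/10315 339941/10315; 339941/10315 390464/10315]
step 2: y = z − H·x̄ = [-30874/2063]
step 2: S = H·P̄·Hᵀ + R = [3408636/10315]
step 2: K = P̄·Hᵀ·S⁻¹ = [-375299/1136212; -48563/162316]
step 2: x' = x̄ + K·y = [353009/568106, -102239/81158]
step 2: P' = (I − K·H)·P̄ = [375299/1136212 48563/162316; 48563/162316 191855/23188]

step 0: x' = [-19/29, -125/29], P' = [19/58 9/58; 9/58 801/58]
step 1: x' = [-1460/2063, -5188/2063], P' = [3419/10315 637/2063; 637/2063 17168/2063]
step 2: x' = [353009/568106, -102239/81158], P' = [375299/1136212 48563/162316; 48563/162316 191855/23188]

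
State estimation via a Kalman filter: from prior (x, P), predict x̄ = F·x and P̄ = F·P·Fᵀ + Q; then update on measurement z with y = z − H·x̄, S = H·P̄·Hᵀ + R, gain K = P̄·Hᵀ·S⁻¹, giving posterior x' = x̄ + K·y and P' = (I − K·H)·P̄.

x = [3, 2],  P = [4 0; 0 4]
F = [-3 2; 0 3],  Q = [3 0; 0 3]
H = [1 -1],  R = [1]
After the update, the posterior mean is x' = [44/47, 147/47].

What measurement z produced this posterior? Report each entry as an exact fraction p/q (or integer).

z = [-2]

x̄ = F·x = [-5, 6]
P̄ = F·P·Fᵀ + Q = [55 24; 24 39]
S = H·P̄·Hᵀ + R = [47]
K = P̄·Hᵀ·S⁻¹ = [31/47; -15/47]
x' − x̄ = [279/47, -135/47] = K·y
y = (KᵀK)⁻¹·Kᵀ·(x' − x̄) = [9]
z = y + H·x̄ = [9] + [-11] = [-2]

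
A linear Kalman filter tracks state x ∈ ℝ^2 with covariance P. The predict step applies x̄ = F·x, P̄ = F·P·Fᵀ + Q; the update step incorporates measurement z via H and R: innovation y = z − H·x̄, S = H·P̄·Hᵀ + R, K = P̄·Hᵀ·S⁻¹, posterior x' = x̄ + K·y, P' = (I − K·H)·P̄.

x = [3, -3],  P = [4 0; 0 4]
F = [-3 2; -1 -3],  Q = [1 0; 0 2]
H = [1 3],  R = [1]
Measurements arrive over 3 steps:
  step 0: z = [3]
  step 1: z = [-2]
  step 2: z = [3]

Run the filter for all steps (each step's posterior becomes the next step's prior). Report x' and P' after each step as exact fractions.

step 0: x̄ = F·x = [-15, 6]
step 0: P̄ = F·P·Fᵀ + Q = [53 -12; -12 42]
step 0: y = z − H·x̄ = [0]
step 0: S = H·P̄·Hᵀ + R = [360]
step 0: K = P̄·Hᵀ·S⁻¹ = [17/360; 19/60]
step 0: x' = x̄ + K·y = [-15, 6]
step 0: P' = (I − K·H)·P̄ = [18791/360 -1043/60; -1043/60 59/10]
step 1: x̄ = F·x = [57, -3]
step 1: P̄ = F·P·Fᵀ + Q = [28119/40 -59/120; -59/120 1079/360]
step 1: y = z − H·x̄ = [-50]
step 1: S = H·P̄·Hᵀ + R = [728]
step 1: K = P̄·Hᵀ·S⁻¹ = [1403/1456; 17/1456]
step 1: x' = x̄ + K·y = [6421/728, -2609/728]
step 1: P' = (I − K·H)·P̄ = [393271/14560 -379241/43680; -379241/43680 379751/131040]
step 2: x̄ = F·x = [-24481/728, 703/364]
step 2: P̄ = F·P·Fᵀ + Q = [47157671/131040 4175/1456; 4175/1456 2183/728]
step 2: y = z − H·x̄ = [22447/728]
step 2: S = H·P̄·Hᵀ + R = [53079671/131040]
step 2: K = P̄·Hᵀ·S⁻¹ = [48284921/53079671; 1554570/53079671]
step 2: x' = x̄ + K·y = [-296142588/53079671, 150447047/53079671]
step 2: P' = (I − K·H)·P̄ = [2620269625/106159342 -841233261/106159342; -841233261/106159342 281447467/106159342]

step 0: x' = [-15, 6], P' = [18791/360 -1043/60; -1043/60 59/10]
step 1: x' = [6421/728, -2609/728], P' = [393271/14560 -379241/43680; -379241/43680 379751/131040]
step 2: x' = [-296142588/53079671, 150447047/53079671], P' = [2620269625/106159342 -841233261/106159342; -841233261/106159342 281447467/106159342]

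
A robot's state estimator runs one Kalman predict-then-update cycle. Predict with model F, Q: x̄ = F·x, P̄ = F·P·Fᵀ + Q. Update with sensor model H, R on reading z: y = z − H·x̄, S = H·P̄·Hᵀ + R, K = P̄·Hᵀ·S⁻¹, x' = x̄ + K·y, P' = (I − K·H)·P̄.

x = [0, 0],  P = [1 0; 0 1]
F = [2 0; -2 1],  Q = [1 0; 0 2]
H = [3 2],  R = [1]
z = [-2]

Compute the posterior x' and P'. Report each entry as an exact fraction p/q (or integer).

x' = [-7/13, -2/13]
P' = [81/26 -59/13; -59/13 89/13]

x̄ = F·x = [0, 0]
P̄ = F·P·Fᵀ + Q = [5 -4; -4 7]
y = z − H·x̄ = [-2]
S = H·P̄·Hᵀ + R = [26]
K = P̄·Hᵀ·S⁻¹ = [7/26; 1/13]
x' = x̄ + K·y = [-7/13, -2/13]
P' = (I − K·H)·P̄ = [81/26 -59/13; -59/13 89/13]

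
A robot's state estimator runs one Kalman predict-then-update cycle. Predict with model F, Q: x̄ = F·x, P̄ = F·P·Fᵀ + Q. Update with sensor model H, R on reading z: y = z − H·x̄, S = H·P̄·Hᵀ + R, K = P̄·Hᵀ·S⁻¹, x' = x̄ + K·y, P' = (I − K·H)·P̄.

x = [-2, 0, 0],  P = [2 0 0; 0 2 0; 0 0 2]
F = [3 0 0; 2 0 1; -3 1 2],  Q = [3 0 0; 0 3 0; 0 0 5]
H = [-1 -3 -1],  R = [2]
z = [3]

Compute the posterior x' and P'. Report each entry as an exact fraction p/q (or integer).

x̄ = F·x = [-6, -4, 6]
P̄ = F·P·Fᵀ + Q = [21 12 -18; 12 13 -8; -18 -8 33]
y = z − H·x̄ = [-9]
S = H·P̄·Hᵀ + R = [161]
K = P̄·Hᵀ·S⁻¹ = [-39/161; -43/161; 9/161]
x' = x̄ + K·y = [-615/161, -257/161, 885/161]
P' = (I − K·H)·P̄ = [1860/161 255/161 -2547/161; 255/161 244/161 -901/161; -2547/161 -901/161 5232/161]

x' = [-615/161, -257/161, 885/161]
P' = [1860/161 255/161 -2547/161; 255/161 244/161 -901/161; -2547/161 -901/161 5232/161]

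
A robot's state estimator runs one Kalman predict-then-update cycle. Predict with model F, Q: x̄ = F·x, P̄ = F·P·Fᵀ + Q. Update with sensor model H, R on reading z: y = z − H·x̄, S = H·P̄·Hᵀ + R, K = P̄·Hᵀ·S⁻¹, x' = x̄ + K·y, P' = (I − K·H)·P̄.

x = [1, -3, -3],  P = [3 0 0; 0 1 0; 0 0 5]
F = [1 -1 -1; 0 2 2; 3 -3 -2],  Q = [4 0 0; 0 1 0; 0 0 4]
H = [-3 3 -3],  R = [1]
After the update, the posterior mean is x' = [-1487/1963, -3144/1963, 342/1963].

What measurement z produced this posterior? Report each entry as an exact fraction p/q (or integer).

z = [-3]

x̄ = F·x = [7, -12, 18]
P̄ = F·P·Fᵀ + Q = [13 -12 22; -12 25 -26; 22 -26 60]
S = H·P̄·Hᵀ + R = [1963]
K = P̄·Hᵀ·S⁻¹ = [-141/1963; 189/1963; -324/1963]
x' − x̄ = [-15228/1963, 20412/1963, -34992/1963] = K·y
y = (KᵀK)⁻¹·Kᵀ·(x' − x̄) = [108]
z = y + H·x̄ = [108] + [-111] = [-3]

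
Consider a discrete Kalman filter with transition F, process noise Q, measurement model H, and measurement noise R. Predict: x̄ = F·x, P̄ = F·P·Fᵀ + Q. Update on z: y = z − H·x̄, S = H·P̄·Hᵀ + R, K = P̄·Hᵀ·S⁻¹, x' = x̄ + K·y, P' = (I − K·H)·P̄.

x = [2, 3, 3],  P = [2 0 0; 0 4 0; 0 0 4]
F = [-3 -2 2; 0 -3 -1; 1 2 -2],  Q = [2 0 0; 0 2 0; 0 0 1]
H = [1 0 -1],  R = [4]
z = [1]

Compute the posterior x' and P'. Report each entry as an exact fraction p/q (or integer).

x̄ = F·x = [-6, -12, 2]
P̄ = F·P·Fᵀ + Q = [52 16 -38; 16 42 -16; -38 -16 35]
y = z − H·x̄ = [9]
S = H·P̄·Hᵀ + R = [167]
K = P̄·Hᵀ·S⁻¹ = [90/167; 32/167; -73/167]
x' = x̄ + K·y = [-192/167, -1716/167, -323/167]
P' = (I − K·H)·P̄ = [584/167 -208/167 224/167; -208/167 5990/167 -336/167; 224/167 -336/167 516/167]

x' = [-192/167, -1716/167, -323/167]
P' = [584/167 -208/167 224/167; -208/167 5990/167 -336/167; 224/167 -336/167 516/167]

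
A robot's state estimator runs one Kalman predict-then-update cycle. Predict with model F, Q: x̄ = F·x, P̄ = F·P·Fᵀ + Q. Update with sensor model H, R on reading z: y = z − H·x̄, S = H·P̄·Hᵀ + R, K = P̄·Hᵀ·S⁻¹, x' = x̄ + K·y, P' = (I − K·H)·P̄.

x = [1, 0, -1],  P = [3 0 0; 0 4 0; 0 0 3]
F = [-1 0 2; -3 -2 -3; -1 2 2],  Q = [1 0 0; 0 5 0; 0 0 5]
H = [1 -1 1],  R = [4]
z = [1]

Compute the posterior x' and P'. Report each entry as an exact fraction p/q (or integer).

x̄ = F·x = [-3, 0, -3]
P̄ = F·P·Fᵀ + Q = [16 -9 15; -9 75 -25; 15 -25 36]
y = z − H·x̄ = [7]
S = H·P̄·Hᵀ + R = [229]
K = P̄·Hᵀ·S⁻¹ = [40/229; -109/229; 76/229]
x' = x̄ + K·y = [-407/229, -763/229, -155/229]
P' = (I − K·H)·P̄ = [2064/229 2299/229 395/229; 2299/229 5294/229 2559/229; 395/229 2559/229 2468/229]

x' = [-407/229, -763/229, -155/229]
P' = [2064/229 2299/229 395/229; 2299/229 5294/229 2559/229; 395/229 2559/229 2468/229]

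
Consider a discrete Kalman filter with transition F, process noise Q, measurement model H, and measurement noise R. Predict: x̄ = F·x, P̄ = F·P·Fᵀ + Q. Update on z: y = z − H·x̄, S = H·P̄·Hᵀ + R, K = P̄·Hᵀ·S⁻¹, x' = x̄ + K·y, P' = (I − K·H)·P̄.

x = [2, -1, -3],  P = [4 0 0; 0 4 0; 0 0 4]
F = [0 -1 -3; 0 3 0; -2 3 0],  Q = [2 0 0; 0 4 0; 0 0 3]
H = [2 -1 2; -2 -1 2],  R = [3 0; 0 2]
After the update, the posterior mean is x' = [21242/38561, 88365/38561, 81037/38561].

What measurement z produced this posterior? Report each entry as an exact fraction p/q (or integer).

z = [3, 1]

x̄ = F·x = [10, -3, -7]
P̄ = F·P·Fᵀ + Q = [42 -12 -12; -12 40 36; -12 36 55]
S = H·P̄·Hᵀ + R = [239 -52; -52 334]
K = P̄·Hᵀ·S⁻¹ = [9528/38561 -9600/38561; 2792/38561 6900/38561; 10898/38561 13011/38561]
x' − x̄ = [-364368/38561, 204048/38561, 350964/38561] = K·y
y = (KᵀK)⁻¹·Kᵀ·(x' − x̄) = [-6, 32]
z = y + H·x̄ = [-6, 32] + [9, -31] = [3, 1]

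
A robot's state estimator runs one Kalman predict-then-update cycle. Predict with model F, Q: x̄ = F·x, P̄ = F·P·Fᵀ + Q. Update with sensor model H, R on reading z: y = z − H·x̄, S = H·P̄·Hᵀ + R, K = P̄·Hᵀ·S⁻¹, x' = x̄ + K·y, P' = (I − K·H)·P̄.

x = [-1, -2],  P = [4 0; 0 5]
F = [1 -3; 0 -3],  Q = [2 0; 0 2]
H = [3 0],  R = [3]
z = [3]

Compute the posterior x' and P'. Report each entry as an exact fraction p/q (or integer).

x̄ = F·x = [5, 6]
P̄ = F·P·Fᵀ + Q = [51 45; 45 47]
y = z − H·x̄ = [-12]
S = H·P̄·Hᵀ + R = [462]
K = P̄·Hᵀ·S⁻¹ = [51/154; 45/154]
x' = x̄ + K·y = [79/77, 192/77]
P' = (I − K·H)·P̄ = [51/154 45/154; 45/154 1163/154]

x' = [79/77, 192/77]
P' = [51/154 45/154; 45/154 1163/154]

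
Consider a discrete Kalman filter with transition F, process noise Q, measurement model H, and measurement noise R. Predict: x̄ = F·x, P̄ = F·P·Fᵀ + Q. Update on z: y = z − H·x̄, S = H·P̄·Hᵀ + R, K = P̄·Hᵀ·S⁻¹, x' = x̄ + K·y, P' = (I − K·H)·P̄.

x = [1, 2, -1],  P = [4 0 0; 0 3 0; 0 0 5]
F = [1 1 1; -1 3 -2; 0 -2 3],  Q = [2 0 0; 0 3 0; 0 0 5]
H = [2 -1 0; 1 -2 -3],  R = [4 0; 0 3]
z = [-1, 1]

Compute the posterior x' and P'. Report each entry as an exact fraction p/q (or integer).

x' = [50942/22885, 125033/22885, -75001/22885]
P' = [129401/22885 235354/22885 -114588/22885; 235354/22885 512456/22885 -264972/22885; -114588/22885 -264972/22885 146864/22885]

x̄ = F·x = [2, 7, -7]
P̄ = F·P·Fᵀ + Q = [14 -5 9; -5 54 -48; 9 -48 62]
y = z − H·x̄ = [2, -8]
S = H·P̄·Hᵀ + R = [134 -37; -37 181]
K = P̄·Hᵀ·S⁻¹ = [5862/22885 819/22885; -10437/22885 1786/22885; 8949/22885 -8412/22885]
x' = x̄ + K·y = [50942/22885, 125033/22885, -75001/22885]
P' = (I − K·H)·P̄ = [129401/22885 235354/22885 -114588/22885; 235354/22885 512456/22885 -264972/22885; -114588/22885 -264972/22885 146864/22885]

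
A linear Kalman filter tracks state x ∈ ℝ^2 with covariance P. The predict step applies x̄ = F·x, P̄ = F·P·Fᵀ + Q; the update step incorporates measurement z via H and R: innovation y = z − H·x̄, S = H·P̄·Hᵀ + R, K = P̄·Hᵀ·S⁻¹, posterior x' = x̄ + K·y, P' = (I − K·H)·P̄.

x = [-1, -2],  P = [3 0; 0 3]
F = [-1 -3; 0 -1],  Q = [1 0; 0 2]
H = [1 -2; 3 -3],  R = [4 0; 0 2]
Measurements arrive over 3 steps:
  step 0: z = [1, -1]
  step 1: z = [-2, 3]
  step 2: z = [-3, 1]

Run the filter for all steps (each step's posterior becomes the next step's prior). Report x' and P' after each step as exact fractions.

step 0: x̄ = F·x = [7, 2]
step 0: P̄ = F·P·Fᵀ + Q = [31 9; 9 5]
step 0: y = z − H·x̄ = [-2, -16]
step 0: S = H·P̄·Hᵀ + R = [19 42; 42 164]
step 0: K = P̄·Hᵀ·S⁻¹ = [-80/169 177/338; -167/338 135/676]
step 0: x' = x̄ + K·y = [-73/169, -35/169]
step 0: P' = (I − K·H)·P̄ = [438/169 379/169; 379/169 713/338]
step 1: x̄ = F·x = [178/169, 35/169]
step 1: P̄ = F·P·Fᵀ + Q = [12179/338 2897/338; 2897/338 1389/338]
step 1: y = z − H·x̄ = [-446/169, 6/13]
step 1: S = H·P̄·Hᵀ + R = [7499/338 723/13; 723/13 209]
step 1: K = P̄·Hᵀ·S⁻¹ = [-16477/40141 262698/521833; -17441/40141 93753/521833]
step 1: x' = x̄ + K·y = [1236156/521833, 749703/521833]
step 1: P' = (I − K·H)·P̄ = [1207068/521833 1031936/521833; 1031936/521833 969434/521833]
step 2: x̄ = F·x = [-3485265/521833, -749703/521833]
step 2: P̄ = F·P·Fᵀ + Q = [16645423/521833 3940238/521833; 3940238/521833 2013100/521833]
step 2: y = z − H·x̄ = [420360/521833, 8728519/521833]
step 2: S = H·P̄·Hᵀ + R = [11024203/521833 26552727/521833; 26552727/521833 98046089/521833]
step 2: K = P̄·Hᵀ·S⁻¹ = [-146314197/360108193 179617206/360108193; -155165106/360108193 63255876/360108193]
step 2: x' = x̄ + K·y = [481408953/360108193, 415709085/360108193]
step 2: P' = (I − K·H)·P̄ = [824746396/360108193 705001592/360108193; 705001592/360108193 662831008/360108193]

step 0: x' = [-73/169, -35/169], P' = [438/169 379/169; 379/169 713/338]
step 1: x' = [1236156/521833, 749703/521833], P' = [1207068/521833 1031936/521833; 1031936/521833 969434/521833]
step 2: x' = [481408953/360108193, 415709085/360108193], P' = [824746396/360108193 705001592/360108193; 705001592/360108193 662831008/360108193]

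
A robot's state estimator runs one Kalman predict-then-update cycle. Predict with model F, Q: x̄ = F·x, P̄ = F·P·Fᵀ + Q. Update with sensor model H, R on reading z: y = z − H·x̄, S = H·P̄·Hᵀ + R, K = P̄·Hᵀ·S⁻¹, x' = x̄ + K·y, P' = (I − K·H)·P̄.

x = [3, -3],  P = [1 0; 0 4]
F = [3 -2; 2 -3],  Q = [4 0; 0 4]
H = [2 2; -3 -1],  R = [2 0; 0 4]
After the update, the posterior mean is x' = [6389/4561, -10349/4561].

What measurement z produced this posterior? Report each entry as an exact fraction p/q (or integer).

x̄ = F·x = [15, 15]
P̄ = F·P·Fᵀ + Q = [29 30; 30 44]
S = H·P̄·Hᵀ + R = [534 -502; -502 489]
K = P̄·Hᵀ·S⁻¹ = [-516/4561 -1621/4561; 2552/4561 1370/4561]
x' − x̄ = [-62026/4561, -78764/4561] = K·y
y = (KᵀK)⁻¹·Kᵀ·(x' − x̄) = [-62, 58]
z = y + H·x̄ = [-62, 58] + [60, -60] = [-2, -2]

z = [-2, -2]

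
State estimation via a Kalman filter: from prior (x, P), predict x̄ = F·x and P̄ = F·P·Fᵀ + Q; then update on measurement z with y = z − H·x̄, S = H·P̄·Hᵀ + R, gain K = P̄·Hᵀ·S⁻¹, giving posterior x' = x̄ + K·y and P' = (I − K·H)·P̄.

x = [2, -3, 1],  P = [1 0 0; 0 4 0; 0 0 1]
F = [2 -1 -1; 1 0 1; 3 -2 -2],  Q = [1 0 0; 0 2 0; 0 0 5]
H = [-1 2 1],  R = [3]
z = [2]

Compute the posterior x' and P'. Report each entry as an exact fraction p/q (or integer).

x' = [122/31, 29/31, 150/31]
P' = [246/31 -33/31 336/31; -33/31 60/31 -129/31; 336/31 -129/31 654/31]

x̄ = F·x = [6, 3, 10]
P̄ = F·P·Fᵀ + Q = [10 1 16; 1 4 1; 16 1 34]
y = z − H·x̄ = [-8]
S = H·P̄·Hᵀ + R = [31]
K = P̄·Hᵀ·S⁻¹ = [8/31; 8/31; 20/31]
x' = x̄ + K·y = [122/31, 29/31, 150/31]
P' = (I − K·H)·P̄ = [246/31 -33/31 336/31; -33/31 60/31 -129/31; 336/31 -129/31 654/31]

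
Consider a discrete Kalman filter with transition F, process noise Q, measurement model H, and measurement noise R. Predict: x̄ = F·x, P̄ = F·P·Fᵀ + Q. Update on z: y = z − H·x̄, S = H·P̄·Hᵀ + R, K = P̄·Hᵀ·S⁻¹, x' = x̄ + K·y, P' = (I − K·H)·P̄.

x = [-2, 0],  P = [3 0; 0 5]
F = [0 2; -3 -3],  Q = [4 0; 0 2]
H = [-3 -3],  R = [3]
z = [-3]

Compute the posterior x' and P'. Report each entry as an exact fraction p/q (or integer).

x' = [18/23, 6/23]
P' = [2652/115 -2658/115; -2658/115 2702/115]

x̄ = F·x = [0, 6]
P̄ = F·P·Fᵀ + Q = [24 -30; -30 74]
y = z − H·x̄ = [15]
S = H·P̄·Hᵀ + R = [345]
K = P̄·Hᵀ·S⁻¹ = [6/115; -44/115]
x' = x̄ + K·y = [18/23, 6/23]
P' = (I − K·H)·P̄ = [2652/115 -2658/115; -2658/115 2702/115]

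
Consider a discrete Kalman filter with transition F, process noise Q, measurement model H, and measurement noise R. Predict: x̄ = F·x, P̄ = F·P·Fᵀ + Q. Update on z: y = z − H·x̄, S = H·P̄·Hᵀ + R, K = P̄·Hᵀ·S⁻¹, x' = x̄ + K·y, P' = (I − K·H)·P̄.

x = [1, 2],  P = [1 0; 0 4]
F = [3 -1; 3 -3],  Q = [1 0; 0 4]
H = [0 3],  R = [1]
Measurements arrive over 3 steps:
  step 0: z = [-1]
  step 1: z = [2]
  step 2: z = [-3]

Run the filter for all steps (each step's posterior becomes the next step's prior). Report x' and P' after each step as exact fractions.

step 0: x' = [473/221, -75/221], P' = [2219/442 21/442; 21/442 49/442]
step 1: x' = [5931/9833, 6705/9833], P' = [506059/98330 9933/98330; 9933/98330 10901/98330]
step 2: x' = [1342125/3135916, -3130551/3135916], P' = [114235379/21951412 2234019/21951412; 2234019/21951412 2433583/21951412]

step 0: x̄ = F·x = [1, -3]
step 0: P̄ = F·P·Fᵀ + Q = [14 21; 21 49]
step 0: y = z − H·x̄ = [8]
step 0: S = H·P̄·Hᵀ + R = [442]
step 0: K = P̄·Hᵀ·S⁻¹ = [63/442; 147/442]
step 0: x' = x̄ + K·y = [473/221, -75/221]
step 0: P' = (I − K·H)·P̄ = [2219/442 21/442; 21/442 49/442]
step 1: x̄ = F·x = [1494/221, 1644/221]
step 1: P̄ = F·P·Fᵀ + Q = [10168/221 9933/221; 9933/221 10901/221]
step 1: y = z − H·x̄ = [-4490/221]
step 1: S = H·P̄·Hᵀ + R = [98330/221]
step 1: K = P̄·Hᵀ·S⁻¹ = [29799/98330; 32703/98330]
step 1: x' = x̄ + K·y = [5931/9833, 6705/9833]
step 1: P' = (I − K·H)·P̄ = [506059/98330 9933/98330; 9933/98330 10901/98330]
step 2: x̄ = F·x = [11088/9833, -2322/9833]
step 2: P̄ = F·P·Fᵀ + Q = [2302082/49165 2234019/49165; 2234019/49165 2433583/49165]
step 2: y = z − H·x̄ = [-22533/9833]
step 2: S = H·P̄·Hᵀ + R = [21951412/49165]
step 2: K = P̄·Hᵀ·S⁻¹ = [6702057/21951412; 7300749/21951412]
step 2: x' = x̄ + K·y = [1342125/3135916, -3130551/3135916]
step 2: P' = (I − K·H)·P̄ = [114235379/21951412 2234019/21951412; 2234019/21951412 2433583/21951412]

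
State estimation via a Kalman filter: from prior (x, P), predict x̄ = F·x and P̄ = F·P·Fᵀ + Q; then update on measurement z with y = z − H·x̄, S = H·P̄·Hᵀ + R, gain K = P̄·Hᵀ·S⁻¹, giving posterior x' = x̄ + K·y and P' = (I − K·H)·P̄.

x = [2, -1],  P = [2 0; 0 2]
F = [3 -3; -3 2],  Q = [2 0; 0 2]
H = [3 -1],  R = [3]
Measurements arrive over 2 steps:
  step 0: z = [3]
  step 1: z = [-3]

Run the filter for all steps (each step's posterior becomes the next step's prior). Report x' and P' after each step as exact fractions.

step 0: x̄ = F·x = [9, -8]
step 0: P̄ = F·P·Fᵀ + Q = [38 -30; -30 28]
step 0: y = z − H·x̄ = [-32]
step 0: S = H·P̄·Hᵀ + R = [553]
step 0: K = P̄·Hᵀ·S⁻¹ = [144/553; -118/553]
step 0: x' = x̄ + K·y = [369/553, -648/553]
step 0: P' = (I − K·H)·P̄ = [278/553 402/553; 402/553 1560/553]
step 1: x̄ = F·x = [3051/553, -2403/553]
step 1: P̄ = F·P·Fᵀ + Q = [10412/553 -5832/553; -5832/553 5024/553]
step 1: y = z − H·x̄ = [-13215/553]
step 1: S = H·P̄·Hᵀ + R = [135383/553]
step 1: K = P̄·Hᵀ·S⁻¹ = [37068/135383; -22520/135383]
step 1: x' = x̄ + K·y = [-138879/135383, -50133/135383]
step 1: P' = (I − K·H)·P̄ = [64324/135383 81768/135383; 81768/135383 312864/135383]

step 0: x' = [369/553, -648/553], P' = [278/553 402/553; 402/553 1560/553]
step 1: x' = [-138879/135383, -50133/135383], P' = [64324/135383 81768/135383; 81768/135383 312864/135383]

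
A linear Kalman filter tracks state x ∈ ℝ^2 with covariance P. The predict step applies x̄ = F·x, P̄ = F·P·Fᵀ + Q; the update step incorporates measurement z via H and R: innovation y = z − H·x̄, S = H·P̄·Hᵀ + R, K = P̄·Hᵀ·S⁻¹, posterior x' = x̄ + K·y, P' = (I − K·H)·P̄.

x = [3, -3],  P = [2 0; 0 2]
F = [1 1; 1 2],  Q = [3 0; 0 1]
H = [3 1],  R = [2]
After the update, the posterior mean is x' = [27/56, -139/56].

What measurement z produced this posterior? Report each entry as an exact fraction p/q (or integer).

x̄ = F·x = [0, -3]
P̄ = F·P·Fᵀ + Q = [7 6; 6 11]
S = H·P̄·Hᵀ + R = [112]
K = P̄·Hᵀ·S⁻¹ = [27/112; 29/112]
x' − x̄ = [27/56, 29/56] = K·y
y = (KᵀK)⁻¹·Kᵀ·(x' − x̄) = [2]
z = y + H·x̄ = [2] + [-3] = [-1]

z = [-1]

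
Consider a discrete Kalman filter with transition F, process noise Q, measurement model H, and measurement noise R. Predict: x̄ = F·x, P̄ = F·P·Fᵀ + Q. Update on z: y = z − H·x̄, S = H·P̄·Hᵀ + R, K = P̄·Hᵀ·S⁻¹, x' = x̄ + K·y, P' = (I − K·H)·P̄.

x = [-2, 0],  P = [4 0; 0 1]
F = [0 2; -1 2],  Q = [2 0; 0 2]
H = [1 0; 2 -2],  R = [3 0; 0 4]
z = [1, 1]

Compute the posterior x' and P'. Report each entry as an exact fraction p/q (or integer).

x̄ = F·x = [0, 2]
P̄ = F·P·Fᵀ + Q = [6 4; 4 10]
y = z − H·x̄ = [1, 5]
S = H·P̄·Hᵀ + R = [9 4; 4 36]
K = P̄·Hᵀ·S⁻¹ = [50/77 3/77; 48/77 -31/77]
x' = x̄ + K·y = [65/77, 47/77]
P' = (I − K·H)·P̄ = [150/77 144/77; 144/77 206/77]

x' = [65/77, 47/77]
P' = [150/77 144/77; 144/77 206/77]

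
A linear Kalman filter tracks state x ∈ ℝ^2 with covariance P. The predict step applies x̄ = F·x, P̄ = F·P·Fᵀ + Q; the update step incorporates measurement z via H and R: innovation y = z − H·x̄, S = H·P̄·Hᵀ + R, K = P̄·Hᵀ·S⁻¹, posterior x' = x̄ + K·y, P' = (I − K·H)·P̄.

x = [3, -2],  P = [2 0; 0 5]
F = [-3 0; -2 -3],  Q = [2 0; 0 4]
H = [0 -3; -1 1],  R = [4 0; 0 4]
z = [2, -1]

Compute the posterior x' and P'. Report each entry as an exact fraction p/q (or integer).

x' = [-4375/2811, -762/937]
P' = [10040/2811 348/937; 348/937 408/937]

x̄ = F·x = [-9, 0]
P̄ = F·P·Fᵀ + Q = [20 12; 12 57]
y = z − H·x̄ = [2, -10]
S = H·P̄·Hᵀ + R = [517 -135; -135 57]
K = P̄·Hᵀ·S⁻¹ = [-261/937 -2249/2811; -306/937 15/937]
x' = x̄ + K·y = [-4375/2811, -762/937]
P' = (I − K·H)·P̄ = [10040/2811 348/937; 348/937 408/937]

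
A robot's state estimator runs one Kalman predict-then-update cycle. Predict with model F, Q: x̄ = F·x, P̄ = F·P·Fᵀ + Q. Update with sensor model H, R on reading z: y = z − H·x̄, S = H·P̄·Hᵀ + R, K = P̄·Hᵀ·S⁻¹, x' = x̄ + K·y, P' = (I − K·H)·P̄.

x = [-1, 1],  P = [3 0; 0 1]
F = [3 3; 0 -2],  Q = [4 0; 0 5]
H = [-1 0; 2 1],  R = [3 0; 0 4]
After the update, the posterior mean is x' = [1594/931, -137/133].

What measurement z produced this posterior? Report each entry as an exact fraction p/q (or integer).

x̄ = F·x = [0, -2]
P̄ = F·P·Fᵀ + Q = [40 -6; -6 9]
S = H·P̄·Hᵀ + R = [43 -74; -74 149]
K = P̄·Hᵀ·S⁻¹ = [-484/931 222/931; 96/133 45/133]
x' − x̄ = [1594/931, 129/133] = K·y
y = (KᵀK)⁻¹·Kᵀ·(x' − x̄) = [-1, 5]
z = y + H·x̄ = [-1, 5] + [0, -2] = [-1, 3]

z = [-1, 3]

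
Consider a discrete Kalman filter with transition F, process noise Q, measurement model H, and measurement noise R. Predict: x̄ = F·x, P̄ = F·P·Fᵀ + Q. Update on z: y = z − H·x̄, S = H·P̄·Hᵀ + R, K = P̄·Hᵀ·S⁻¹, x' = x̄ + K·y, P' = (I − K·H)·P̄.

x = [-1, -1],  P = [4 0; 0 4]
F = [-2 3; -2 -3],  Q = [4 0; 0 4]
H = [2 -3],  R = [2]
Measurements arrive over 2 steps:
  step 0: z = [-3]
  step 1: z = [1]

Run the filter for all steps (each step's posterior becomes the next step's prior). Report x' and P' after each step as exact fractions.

step 0: x' = [719/485, 969/485], P' = [12368/485 8188/485; 8188/485 5528/485]
step 1: x' = [2635971/905371, 1450361/905371], P' = [5382820/905371 3586328/905371; 3586328/905371 2590492/905371]

step 0: x̄ = F·x = [-1, 5]
step 0: P̄ = F·P·Fᵀ + Q = [56 -20; -20 56]
step 0: y = z − H·x̄ = [14]
step 0: S = H·P̄·Hᵀ + R = [970]
step 0: K = P̄·Hᵀ·S⁻¹ = [86/485; -104/485]
step 0: x' = x̄ + K·y = [719/485, 969/485]
step 0: P' = (I − K·H)·P̄ = [12368/485 8188/485; 8188/485 5528/485]
step 1: x̄ = F·x = [1469/485, -869/97]
step 1: P̄ = F·P·Fᵀ + Q = [2908/485 -56/97; -56/97 39884/97]
step 1: y = z − H·x̄ = [-15488/485]
step 1: S = H·P̄·Hᵀ + R = [1810742/485]
step 1: K = P̄·Hᵀ·S⁻¹ = [3328/905371; -299410/905371]
step 1: x' = x̄ + K·y = [2635971/905371, 1450361/905371]
step 1: P' = (I − K·H)·P̄ = [5382820/905371 3586328/905371; 3586328/905371 2590492/905371]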